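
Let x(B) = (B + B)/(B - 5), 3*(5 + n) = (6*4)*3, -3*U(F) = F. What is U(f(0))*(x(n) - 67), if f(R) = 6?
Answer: 900/7 ≈ 128.57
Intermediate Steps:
U(F) = -F/3
n = 19 (n = -5 + ((6*4)*3)/3 = -5 + (24*3)/3 = -5 + (1/3)*72 = -5 + 24 = 19)
x(B) = 2*B/(-5 + B) (x(B) = (2*B)/(-5 + B) = 2*B/(-5 + B))
U(f(0))*(x(n) - 67) = (-1/3*6)*(2*19/(-5 + 19) - 67) = -2*(2*19/14 - 67) = -2*(2*19*(1/14) - 67) = -2*(19/7 - 67) = -2*(-450/7) = 900/7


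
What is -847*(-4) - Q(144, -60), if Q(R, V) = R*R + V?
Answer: -17288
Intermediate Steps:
Q(R, V) = V + R² (Q(R, V) = R² + V = V + R²)
-847*(-4) - Q(144, -60) = -847*(-4) - (-60 + 144²) = -7*(-484) - (-60 + 20736) = 3388 - 1*20676 = 3388 - 20676 = -17288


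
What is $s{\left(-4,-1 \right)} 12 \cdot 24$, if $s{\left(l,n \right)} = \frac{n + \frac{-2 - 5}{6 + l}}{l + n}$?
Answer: $\frac{1296}{5} \approx 259.2$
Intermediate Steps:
$s{\left(l,n \right)} = \frac{n - \frac{7}{6 + l}}{l + n}$
$s{\left(-4,-1 \right)} 12 \cdot 24 = \frac{-7 + 6 \left(-1\right) - -4}{\left(-4\right)^{2} + 6 \left(-4\right) + 6 \left(-1\right) - -4} \cdot 12 \cdot 24 = \frac{-7 - 6 + 4}{16 - 24 - 6 + 4} \cdot 12 \cdot 24 = \frac{1}{-10} \left(-9\right) 12 \cdot 24 = \left(- \frac{1}{10}\right) \left(-9\right) 12 \cdot 24 = \frac{9}{10} \cdot 12 \cdot 24 = \frac{54}{5} \cdot 24 = \frac{1296}{5}$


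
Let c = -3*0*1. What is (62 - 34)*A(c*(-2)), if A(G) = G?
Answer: 0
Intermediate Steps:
c = 0 (c = 0*1 = 0)
(62 - 34)*A(c*(-2)) = (62 - 34)*(0*(-2)) = 28*0 = 0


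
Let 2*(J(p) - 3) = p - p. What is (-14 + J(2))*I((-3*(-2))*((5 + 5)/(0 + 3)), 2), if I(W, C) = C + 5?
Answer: -77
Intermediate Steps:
J(p) = 3 (J(p) = 3 + (p - p)/2 = 3 + (1/2)*0 = 3 + 0 = 3)
I(W, C) = 5 + C
(-14 + J(2))*I((-3*(-2))*((5 + 5)/(0 + 3)), 2) = (-14 + 3)*(5 + 2) = -11*7 = -77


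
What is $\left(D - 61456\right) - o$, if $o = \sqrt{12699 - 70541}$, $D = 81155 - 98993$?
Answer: $-79294 - i \sqrt{57842} \approx -79294.0 - 240.5 i$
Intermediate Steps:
$D = -17838$
$o = i \sqrt{57842}$ ($o = \sqrt{-57842} = i \sqrt{57842} \approx 240.5 i$)
$\left(D - 61456\right) - o = \left(-17838 - 61456\right) - i \sqrt{57842} = -79294 - i \sqrt{57842}$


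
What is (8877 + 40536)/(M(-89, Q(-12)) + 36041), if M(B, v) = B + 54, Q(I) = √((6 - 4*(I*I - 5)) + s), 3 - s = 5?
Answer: 16471/12002 ≈ 1.3724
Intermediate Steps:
s = -2 (s = 3 - 1*5 = 3 - 5 = -2)
Q(I) = √(24 - 4*I²) (Q(I) = √((6 - 4*(I*I - 5)) - 2) = √((6 - 4*(I² - 5)) - 2) = √((6 - 4*(-5 + I²)) - 2) = √((6 + (20 - 4*I²)) - 2) = √((26 - 4*I²) - 2) = √(24 - 4*I²))
M(B, v) = 54 + B
(8877 + 40536)/(M(-89, Q(-12)) + 36041) = (8877 + 40536)/((54 - 89) + 36041) = 49413/(-35 + 36041) = 49413/36006 = 49413*(1/36006) = 16471/12002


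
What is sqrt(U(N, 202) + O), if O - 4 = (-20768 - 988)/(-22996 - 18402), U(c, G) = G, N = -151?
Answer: 2*sqrt(451457018)/2957 ≈ 14.371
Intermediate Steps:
O = 13382/2957 (O = 4 + (-20768 - 988)/(-22996 - 18402) = 4 - 21756/(-41398) = 4 - 21756*(-1/41398) = 4 + 1554/2957 = 13382/2957 ≈ 4.5255)
sqrt(U(N, 202) + O) = sqrt(202 + 13382/2957) = sqrt(610696/2957) = 2*sqrt(451457018)/2957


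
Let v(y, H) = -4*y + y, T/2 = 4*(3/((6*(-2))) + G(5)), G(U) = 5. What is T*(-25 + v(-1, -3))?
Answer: -836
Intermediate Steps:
T = 38 (T = 2*(4*(3/((6*(-2))) + 5)) = 2*(4*(3/(-12) + 5)) = 2*(4*(3*(-1/12) + 5)) = 2*(4*(-¼ + 5)) = 2*(4*(19/4)) = 2*19 = 38)
v(y, H) = -3*y
T*(-25 + v(-1, -3)) = 38*(-25 - 3*(-1)) = 38*(-25 + 3) = 38*(-22) = -836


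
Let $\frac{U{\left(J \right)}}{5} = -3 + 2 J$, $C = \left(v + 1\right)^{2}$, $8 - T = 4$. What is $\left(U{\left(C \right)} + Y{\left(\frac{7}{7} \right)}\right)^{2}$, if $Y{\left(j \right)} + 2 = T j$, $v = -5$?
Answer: $21609$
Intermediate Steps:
$T = 4$ ($T = 8 - 4 = 4$)
$C = 16$ ($C = \left(-5 + 1\right)^{2} = \left(-4\right)^{2} = 16$)
$Y{\left(j \right)} = -2 + 4 j$
$U{\left(J \right)} = -15 + 10 J$ ($U{\left(J \right)} = 5 \left(-3 + 2 J\right) = -15 + 10 J$)
$\left(U{\left(C \right)} + Y{\left(\frac{7}{7} \right)}\right)^{2} = \left(\left(-15 + 10 \cdot 16\right) - \left(2 - 4 \cdot \frac{7}{7}\right)\right)^{2} = \left(\left(-15 + 160\right) - \left(2 - 4 \cdot 7 \cdot \frac{1}{7}\right)\right)^{2} = \left(145 + \left(-2 + 4 \cdot 1\right)\right)^{2} = \left(145 + \left(-2 + 4\right)\right)^{2} = \left(145 + 2\right)^{2} = 147^{2} = 21609$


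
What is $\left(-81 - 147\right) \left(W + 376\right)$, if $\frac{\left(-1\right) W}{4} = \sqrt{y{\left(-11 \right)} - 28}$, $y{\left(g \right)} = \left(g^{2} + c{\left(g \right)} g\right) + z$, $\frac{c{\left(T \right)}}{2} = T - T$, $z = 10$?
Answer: $-85728 + 912 \sqrt{103} \approx -76472.0$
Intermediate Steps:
$c{\left(T \right)} = 0$ ($c{\left(T \right)} = 2 \left(T - T\right) = 2 \cdot 0 = 0$)
$y{\left(g \right)} = 10 + g^{2}$ ($y{\left(g \right)} = \left(g^{2} + 0 g\right) + 10 = \left(g^{2} + 0\right) + 10 = g^{2} + 10 = 10 + g^{2}$)
$W = - 4 \sqrt{103}$ ($W = - 4 \sqrt{\left(10 + \left(-11\right)^{2}\right) - 28} = - 4 \sqrt{\left(10 + 121\right) - 28} = - 4 \sqrt{131 - 28} = - 4 \sqrt{103} \approx -40.596$)
$\left(-81 - 147\right) \left(W + 376\right) = \left(-81 - 147\right) \left(- 4 \sqrt{103} + 376\right) = - 228 \left(376 - 4 \sqrt{103}\right) = -85728 + 912 \sqrt{103}$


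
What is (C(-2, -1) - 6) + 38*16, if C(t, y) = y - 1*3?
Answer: 598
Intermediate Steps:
C(t, y) = -3 + y (C(t, y) = y - 3 = -3 + y)
(C(-2, -1) - 6) + 38*16 = ((-3 - 1) - 6) + 38*16 = (-4 - 6) + 608 = -10 + 608 = 598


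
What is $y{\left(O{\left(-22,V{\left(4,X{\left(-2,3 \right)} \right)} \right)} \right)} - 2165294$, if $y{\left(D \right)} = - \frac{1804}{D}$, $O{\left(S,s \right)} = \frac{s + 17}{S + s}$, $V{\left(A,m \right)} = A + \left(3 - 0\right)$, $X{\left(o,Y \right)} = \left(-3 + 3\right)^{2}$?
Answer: $- \frac{4328333}{2} \approx -2.1642 \cdot 10^{6}$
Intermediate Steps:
$X{\left(o,Y \right)} = 0$ ($X{\left(o,Y \right)} = 0^{2} = 0$)
$V{\left(A,m \right)} = 3 + A$ ($V{\left(A,m \right)} = A + \left(3 + 0\right) = A + 3 = 3 + A$)
$O{\left(S,s \right)} = \frac{17 + s}{S + s}$
$y{\left(O{\left(-22,V{\left(4,X{\left(-2,3 \right)} \right)} \right)} \right)} - 2165294 = - \frac{1804}{\frac{1}{-22 + \left(3 + 4\right)} \left(17 + \left(3 + 4\right)\right)} - 2165294 = - \frac{1804}{\frac{1}{-22 + 7} \left(17 + 7\right)} - 2165294 = - \frac{1804}{\frac{1}{-15} \cdot 24} - 2165294 = - \frac{1804}{\left(- \frac{1}{15}\right) 24} - 2165294 = - \frac{1804}{- \frac{8}{5}} - 2165294 = \left(-1804\right) \left(- \frac{5}{8}\right) - 2165294 = \frac{2255}{2} - 2165294 = - \frac{4328333}{2}$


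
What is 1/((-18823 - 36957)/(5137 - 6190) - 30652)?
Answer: -1053/32220776 ≈ -3.2681e-5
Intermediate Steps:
1/((-18823 - 36957)/(5137 - 6190) - 30652) = 1/(-55780/(-1053) - 30652) = 1/(-55780*(-1/1053) - 30652) = 1/(55780/1053 - 30652) = 1/(-32220776/1053) = -1053/32220776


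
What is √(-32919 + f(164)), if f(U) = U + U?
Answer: I*√32591 ≈ 180.53*I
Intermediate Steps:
f(U) = 2*U
√(-32919 + f(164)) = √(-32919 + 2*164) = √(-32919 + 328) = √(-32591) = I*√32591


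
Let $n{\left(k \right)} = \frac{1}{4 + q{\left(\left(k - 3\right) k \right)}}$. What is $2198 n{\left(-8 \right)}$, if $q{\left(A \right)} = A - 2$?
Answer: $\frac{1099}{45} \approx 24.422$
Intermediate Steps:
$q{\left(A \right)} = -2 + A$
$n{\left(k \right)} = \frac{1}{2 + k \left(-3 + k\right)}$ ($n{\left(k \right)} = \frac{1}{4 + \left(-2 + \left(k - 3\right) k\right)} = \frac{1}{4 + \left(-2 + \left(-3 + k\right) k\right)} = \frac{1}{4 + \left(-2 + k \left(-3 + k\right)\right)} = \frac{1}{2 + k \left(-3 + k\right)}$)
$2198 n{\left(-8 \right)} = \frac{2198}{2 - 8 \left(-3 - 8\right)} = \frac{2198}{2 - -88} = \frac{2198}{2 + 88} = \frac{2198}{90} = 2198 \cdot \frac{1}{90} = \frac{1099}{45}$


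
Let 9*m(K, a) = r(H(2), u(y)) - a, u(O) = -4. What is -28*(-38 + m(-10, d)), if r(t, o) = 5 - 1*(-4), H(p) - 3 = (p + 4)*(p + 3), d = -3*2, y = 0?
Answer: 3052/3 ≈ 1017.3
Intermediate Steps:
d = -6
H(p) = 3 + (3 + p)*(4 + p) (H(p) = 3 + (p + 4)*(p + 3) = 3 + (4 + p)*(3 + p) = 3 + (3 + p)*(4 + p))
r(t, o) = 9 (r(t, o) = 5 + 4 = 9)
m(K, a) = 1 - a/9 (m(K, a) = (9 - a)/9 = 1 - a/9)
-28*(-38 + m(-10, d)) = -28*(-38 + (1 - ⅑*(-6))) = -28*(-38 + (1 + ⅔)) = -28*(-38 + 5/3) = -28*(-109/3) = 3052/3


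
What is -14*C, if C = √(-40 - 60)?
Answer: -140*I ≈ -140.0*I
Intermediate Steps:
C = 10*I (C = √(-100) = 10*I ≈ 10.0*I)
-14*C = -140*I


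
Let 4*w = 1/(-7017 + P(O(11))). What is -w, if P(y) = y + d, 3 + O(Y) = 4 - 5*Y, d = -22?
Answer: 1/28372 ≈ 3.5246e-5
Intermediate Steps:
O(Y) = 1 - 5*Y (O(Y) = -3 + (4 - 5*Y) = 1 - 5*Y)
P(y) = -22 + y (P(y) = y - 22 = -22 + y)
w = -1/28372 (w = 1/(4*(-7017 + (-22 + (1 - 5*11)))) = 1/(4*(-7017 + (-22 + (1 - 55)))) = 1/(4*(-7017 + (-22 - 54))) = 1/(4*(-7017 - 76)) = (¼)/(-7093) = (¼)*(-1/7093) = -1/28372 ≈ -3.5246e-5)
-w = -1*(-1/28372) = 1/28372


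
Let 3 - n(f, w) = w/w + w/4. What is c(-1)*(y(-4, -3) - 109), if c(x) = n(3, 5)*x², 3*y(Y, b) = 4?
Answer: -323/4 ≈ -80.750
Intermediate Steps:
n(f, w) = 2 - w/4 (n(f, w) = 3 - (w/w + w/4) = 3 - (1 + w*(¼)) = 3 - (1 + w/4) = 3 + (-1 - w/4) = 2 - w/4)
y(Y, b) = 4/3 (y(Y, b) = (⅓)*4 = 4/3)
c(x) = 3*x²/4 (c(x) = (2 - ¼*5)*x² = (2 - 5/4)*x² = 3*x²/4)
c(-1)*(y(-4, -3) - 109) = ((¾)*(-1)²)*(4/3 - 109) = ((¾)*1)*(-323/3) = (¾)*(-323/3) = -323/4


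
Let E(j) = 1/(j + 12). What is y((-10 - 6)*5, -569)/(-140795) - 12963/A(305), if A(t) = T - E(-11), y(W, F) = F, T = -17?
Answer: 608378609/844770 ≈ 720.17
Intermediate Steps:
E(j) = 1/(12 + j)
A(t) = -18 (A(t) = -17 - 1/(12 - 11) = -17 - 1/1 = -17 - 1*1 = -17 - 1 = -18)
y((-10 - 6)*5, -569)/(-140795) - 12963/A(305) = -569/(-140795) - 12963/(-18) = -569*(-1/140795) - 12963*(-1/18) = 569/140795 + 4321/6 = 608378609/844770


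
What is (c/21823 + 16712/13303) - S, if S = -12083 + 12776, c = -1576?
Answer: -200842038269/290311369 ≈ -691.82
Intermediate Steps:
S = 693
(c/21823 + 16712/13303) - S = (-1576/21823 + 16712/13303) - 1*693 = (-1576*1/21823 + 16712*(1/13303)) - 693 = (-1576/21823 + 16712/13303) - 693 = 343740448/290311369 - 693 = -200842038269/290311369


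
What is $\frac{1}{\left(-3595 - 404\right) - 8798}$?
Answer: $- \frac{1}{12797} \approx -7.8143 \cdot 10^{-5}$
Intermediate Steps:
$\frac{1}{\left(-3595 - 404\right) - 8798} = \frac{1}{-3999 - 8798} = \frac{1}{-12797} = - \frac{1}{12797}$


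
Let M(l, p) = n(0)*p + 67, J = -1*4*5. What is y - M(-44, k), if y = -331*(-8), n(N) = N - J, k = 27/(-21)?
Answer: 18247/7 ≈ 2606.7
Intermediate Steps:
k = -9/7 (k = 27*(-1/21) = -9/7 ≈ -1.2857)
J = -20 (J = -4*5 = -20)
n(N) = 20 + N (n(N) = N - 1*(-20) = N + 20 = 20 + N)
M(l, p) = 67 + 20*p (M(l, p) = (20 + 0)*p + 67 = 20*p + 67 = 67 + 20*p)
y = 2648
y - M(-44, k) = 2648 - (67 + 20*(-9/7)) = 2648 - (67 - 180/7) = 2648 - 1*289/7 = 2648 - 289/7 = 18247/7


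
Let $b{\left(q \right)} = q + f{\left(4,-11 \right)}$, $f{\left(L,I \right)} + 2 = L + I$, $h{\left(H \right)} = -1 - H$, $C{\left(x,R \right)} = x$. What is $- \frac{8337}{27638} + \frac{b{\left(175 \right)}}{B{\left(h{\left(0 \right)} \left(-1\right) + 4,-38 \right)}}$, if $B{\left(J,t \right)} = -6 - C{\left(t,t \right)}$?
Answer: $\frac{1080281}{221104} \approx 4.8858$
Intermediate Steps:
$f{\left(L,I \right)} = -2 + I + L$ ($f{\left(L,I \right)} = -2 + \left(L + I\right) = -2 + \left(I + L\right) = -2 + I + L$)
$B{\left(J,t \right)} = -6 - t$
$b{\left(q \right)} = -9 + q$ ($b{\left(q \right)} = q - 9 = -9 + q$)
$- \frac{8337}{27638} + \frac{b{\left(175 \right)}}{B{\left(h{\left(0 \right)} \left(-1\right) + 4,-38 \right)}} = - \frac{8337}{27638} + \frac{-9 + 175}{-6 - -38} = \left(-8337\right) \frac{1}{27638} + \frac{166}{-6 + 38} = - \frac{8337}{27638} + \frac{166}{32} = - \frac{8337}{27638} + 166 \cdot \frac{1}{32} = - \frac{8337}{27638} + \frac{83}{16} = \frac{1080281}{221104}$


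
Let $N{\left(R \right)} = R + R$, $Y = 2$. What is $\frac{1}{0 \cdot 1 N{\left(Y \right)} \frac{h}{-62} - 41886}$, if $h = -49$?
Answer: $- \frac{1}{41886} \approx -2.3874 \cdot 10^{-5}$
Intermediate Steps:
$N{\left(R \right)} = 2 R$
$\frac{1}{0 \cdot 1 N{\left(Y \right)} \frac{h}{-62} - 41886} = \frac{1}{0 \cdot 1 \cdot 2 \cdot 2 \left(- \frac{49}{-62}\right) - 41886} = \frac{1}{0 \cdot 4 \left(\left(-49\right) \left(- \frac{1}{62}\right)\right) - 41886} = \frac{1}{0 \cdot \frac{49}{62} - 41886} = \frac{1}{0 - 41886} = \frac{1}{-41886} = - \frac{1}{41886}$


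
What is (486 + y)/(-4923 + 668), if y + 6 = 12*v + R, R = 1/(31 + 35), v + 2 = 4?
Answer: -6653/56166 ≈ -0.11845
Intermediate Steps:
v = 2 (v = -2 + 4 = 2)
R = 1/66 ≈ 0.015152
y = 1189/66 (y = -6 + (12*2 + 1/66) = -6 + (24 + 1/66) = -6 + 1585/66 = 1189/66 ≈ 18.015)
(486 + y)/(-4923 + 668) = (486 + 1189/66)/(-4923 + 668) = (33265/66)/(-4255) = (33265/66)*(-1/4255) = -6653/56166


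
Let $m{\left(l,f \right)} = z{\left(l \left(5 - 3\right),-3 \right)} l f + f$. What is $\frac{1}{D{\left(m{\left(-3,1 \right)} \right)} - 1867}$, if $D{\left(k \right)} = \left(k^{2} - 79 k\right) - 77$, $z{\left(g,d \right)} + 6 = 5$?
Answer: $- \frac{1}{2244} \approx -0.00044563$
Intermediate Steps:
$z{\left(g,d \right)} = -1$ ($z{\left(g,d \right)} = -6 + 5 = -1$)
$m{\left(l,f \right)} = f - f l$ ($m{\left(l,f \right)} = - l f + f = - f l + f = f - f l$)
$D{\left(k \right)} = -77 + k^{2} - 79 k$
$\frac{1}{D{\left(m{\left(-3,1 \right)} \right)} - 1867} = \frac{1}{\left(-77 + \left(1 \left(1 - -3\right)\right)^{2} - 79 \cdot 1 \left(1 - -3\right)\right) - 1867} = \frac{1}{\left(-77 + \left(1 \left(1 + 3\right)\right)^{2} - 79 \cdot 1 \left(1 + 3\right)\right) - 1867} = \frac{1}{\left(-77 + \left(1 \cdot 4\right)^{2} - 79 \cdot 1 \cdot 4\right) - 1867} = \frac{1}{\left(-77 + 4^{2} - 316\right) - 1867} = \frac{1}{\left(-77 + 16 - 316\right) - 1867} = \frac{1}{-377 - 1867} = \frac{1}{-2244} = - \frac{1}{2244}$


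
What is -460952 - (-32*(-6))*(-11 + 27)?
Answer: -464024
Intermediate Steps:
-460952 - (-32*(-6))*(-11 + 27) = -460952 - 192*16 = -460952 - 1*3072 = -460952 - 3072 = -464024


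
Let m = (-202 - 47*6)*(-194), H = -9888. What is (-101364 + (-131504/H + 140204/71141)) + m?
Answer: -327660296633/43965138 ≈ -7452.7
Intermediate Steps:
m = 93896 (m = (-202 - 282)*(-194) = -484*(-194) = 93896)
(-101364 + (-131504/H + 140204/71141)) + m = (-101364 + (-131504/(-9888) + 140204/71141)) + 93896 = (-101364 + (-131504*(-1/9888) + 140204*(1/71141))) + 93896 = (-101364 + (8219/618 + 140204/71141)) + 93896 = (-101364 + 671353951/43965138) + 93896 = -4455810894281/43965138 + 93896 = -327660296633/43965138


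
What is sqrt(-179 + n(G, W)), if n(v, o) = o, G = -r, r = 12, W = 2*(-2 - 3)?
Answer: 3*I*sqrt(21) ≈ 13.748*I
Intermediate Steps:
W = -10 (W = 2*(-5) = -10)
G = -12 (G = -1*12 = -12)
sqrt(-179 + n(G, W)) = sqrt(-179 - 10) = sqrt(-189) = 3*I*sqrt(21)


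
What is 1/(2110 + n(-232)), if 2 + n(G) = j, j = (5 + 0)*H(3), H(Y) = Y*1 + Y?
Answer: 1/2138 ≈ 0.00046773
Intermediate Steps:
H(Y) = 2*Y (H(Y) = Y + Y = 2*Y)
j = 30 (j = (5 + 0)*(2*3) = 5*6 = 30)
n(G) = 28 (n(G) = -2 + 30 = 28)
1/(2110 + n(-232)) = 1/(2110 + 28) = 1/2138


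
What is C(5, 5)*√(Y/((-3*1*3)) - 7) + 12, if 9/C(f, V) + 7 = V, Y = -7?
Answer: 12 - 3*I*√14 ≈ 12.0 - 11.225*I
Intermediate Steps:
C(f, V) = 9/(-7 + V)
C(5, 5)*√(Y/((-3*1*3)) - 7) + 12 = (9/(-7 + 5))*√(-7/(-3*1*3) - 7) + 12 = (9/(-2))*√(-7/((-3*3)) - 7) + 12 = (9*(-½))*√(-7/(-9) - 7) + 12 = -9*√(-7*(-⅑) - 7)/2 + 12 = -9*√(7/9 - 7)/2 + 12 = -3*I*√14 + 12 = 12 - 3*I*√14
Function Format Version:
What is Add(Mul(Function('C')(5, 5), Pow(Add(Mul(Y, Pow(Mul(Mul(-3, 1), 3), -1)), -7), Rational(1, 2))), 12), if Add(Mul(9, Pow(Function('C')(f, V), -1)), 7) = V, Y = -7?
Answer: Add(12, Mul(-3, I, Pow(14, Rational(1, 2)))) ≈ Add(12.000, Mul(-11.225, I))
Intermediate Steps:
Function('C')(f, V) = Mul(9, Pow(Add(-7, V), -1))
Add(Mul(Function('C')(5, 5), Pow(Add(Mul(Y, Pow(Mul(Mul(-3, 1), 3), -1)), -7), Rational(1, 2))), 12) = Add(Mul(Mul(9, Pow(Add(-7, 5), -1)), Pow(Add(Mul(-7, Pow(Mul(Mul(-3, 1), 3), -1)), -7), Rational(1, 2))), 12) = Add(Mul(Mul(9, Pow(-2, -1)), Pow(Add(Mul(-7, Pow(Mul(-3, 3), -1)), -7), Rational(1, 2))), 12) = Add(Mul(Mul(9, Rational(-1, 2)), Pow(Add(Mul(-7, Pow(-9, -1)), -7), Rational(1, 2))), 12) = Add(Mul(Rational(-9, 2), Pow(Add(Mul(-7, Rational(-1, 9)), -7), Rational(1, 2))), 12) = Add(Mul(Rational(-9, 2), Pow(Add(Rational(7, 9), -7), Rational(1, 2))), 12) = Add(Mul(Rational(-9, 2), Pow(Rational(-56, 9), Rational(1, 2))), 12) = Add(Mul(Rational(-9, 2), Mul(Rational(2, 3), I, Pow(14, Rational(1, 2)))), 12) = Add(Mul(-3, I, Pow(14, Rational(1, 2))), 12) = Add(12, Mul(-3, I, Pow(14, Rational(1, 2))))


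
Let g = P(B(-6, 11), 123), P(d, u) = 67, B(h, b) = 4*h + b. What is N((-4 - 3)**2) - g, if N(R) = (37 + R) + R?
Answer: 68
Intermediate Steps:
B(h, b) = b + 4*h
g = 67
N(R) = 37 + 2*R
N((-4 - 3)**2) - g = (37 + 2*(-4 - 3)**2) - 1*67 = (37 + 2*(-7)**2) - 67 = (37 + 2*49) - 67 = (37 + 98) - 67 = 135 - 67 = 68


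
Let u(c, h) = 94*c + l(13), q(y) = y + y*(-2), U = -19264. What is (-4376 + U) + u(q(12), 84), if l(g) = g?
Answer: -24755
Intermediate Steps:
q(y) = -y (q(y) = y - 2*y = -y)
u(c, h) = 13 + 94*c (u(c, h) = 94*c + 13 = 13 + 94*c)
(-4376 + U) + u(q(12), 84) = (-4376 - 19264) + (13 + 94*(-1*12)) = -23640 + (13 + 94*(-12)) = -23640 + (13 - 1128) = -23640 - 1115 = -24755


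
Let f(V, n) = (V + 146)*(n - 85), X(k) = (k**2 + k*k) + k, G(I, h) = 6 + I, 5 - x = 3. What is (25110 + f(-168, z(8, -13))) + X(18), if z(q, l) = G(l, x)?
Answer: 27800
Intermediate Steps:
x = 2 (x = 5 - 1*3 = 5 - 3 = 2)
X(k) = k + 2*k**2 (X(k) = (k**2 + k**2) + k = 2*k**2 + k = k + 2*k**2)
z(q, l) = 6 + l
f(V, n) = (-85 + n)*(146 + V) (f(V, n) = (146 + V)*(-85 + n) = (-85 + n)*(146 + V))
(25110 + f(-168, z(8, -13))) + X(18) = (25110 + (-12410 - 85*(-168) + 146*(6 - 13) - 168*(6 - 13))) + 18*(1 + 2*18) = (25110 + (-12410 + 14280 + 146*(-7) - 168*(-7))) + 18*(1 + 36) = (25110 + (-12410 + 14280 - 1022 + 1176)) + 18*37 = (25110 + 2024) + 666 = 27134 + 666 = 27800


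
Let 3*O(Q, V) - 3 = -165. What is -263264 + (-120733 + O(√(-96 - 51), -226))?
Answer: -384051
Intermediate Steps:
O(Q, V) = -54 (O(Q, V) = 1 + (⅓)*(-165) = 1 - 55 = -54)
-263264 + (-120733 + O(√(-96 - 51), -226)) = -263264 + (-120733 - 54) = -263264 - 120787 = -384051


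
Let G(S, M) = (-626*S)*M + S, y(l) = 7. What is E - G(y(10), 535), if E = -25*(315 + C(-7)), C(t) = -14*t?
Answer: 2334038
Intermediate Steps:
E = -10325 (E = -25*(315 - 14*(-7)) = -25*(315 + 98) = -25*413 = -10325)
G(S, M) = S - 626*M*S (G(S, M) = -626*M*S + S = S - 626*M*S)
E - G(y(10), 535) = -10325 - 7*(1 - 626*535) = -10325 - 7*(1 - 334910) = -10325 - 7*(-334909) = -10325 - 1*(-2344363) = -10325 + 2344363 = 2334038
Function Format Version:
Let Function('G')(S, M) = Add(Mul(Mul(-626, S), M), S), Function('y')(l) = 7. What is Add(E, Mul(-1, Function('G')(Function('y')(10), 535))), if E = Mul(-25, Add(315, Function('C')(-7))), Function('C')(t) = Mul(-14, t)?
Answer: 2334038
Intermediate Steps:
E = -10325 (E = Mul(-25, Add(315, Mul(-14, -7))) = Mul(-25, Add(315, 98)) = Mul(-25, 413) = -10325)
Function('G')(S, M) = Add(S, Mul(-626, M, S)) (Function('G')(S, M) = Add(Mul(-626, M, S), S) = Add(S, Mul(-626, M, S)))
Add(E, Mul(-1, Function('G')(Function('y')(10), 535))) = Add(-10325, Mul(-1, Mul(7, Add(1, Mul(-626, 535))))) = Add(-10325, Mul(-1, Mul(7, Add(1, -334910)))) = Add(-10325, Mul(-1, Mul(7, -334909))) = Add(-10325, Mul(-1, -2344363)) = Add(-10325, 2344363) = 2334038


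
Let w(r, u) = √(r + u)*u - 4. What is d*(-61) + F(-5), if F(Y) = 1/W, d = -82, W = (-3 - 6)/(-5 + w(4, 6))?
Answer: 5003 - 2*√10/3 ≈ 5000.9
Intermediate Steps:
w(r, u) = -4 + u*√(r + u) (w(r, u) = u*√(r + u) - 4 = -4 + u*√(r + u))
W = -9/(-9 + 6*√10) (W = (-3 - 6)/(-5 + (-4 + 6*√(4 + 6))) = -9/(-5 + (-4 + 6*√10)) = -9/(-9 + 6*√10) ≈ -0.90238)
F(Y) = 1/(-9/31 - 6*√10/31)
d*(-61) + F(-5) = -82*(-61) + (1 - 2*√10/3) = 5002 + (1 - 2*√10/3) = 5003 - 2*√10/3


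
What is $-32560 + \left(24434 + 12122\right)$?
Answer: $3996$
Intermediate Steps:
$-32560 + \left(24434 + 12122\right) = -32560 + 36556 = 3996$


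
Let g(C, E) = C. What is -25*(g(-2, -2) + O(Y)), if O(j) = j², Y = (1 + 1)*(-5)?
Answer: -2450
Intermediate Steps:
Y = -10 (Y = 2*(-5) = -10)
-25*(g(-2, -2) + O(Y)) = -25*(-2 + (-10)²) = -25*(-2 + 100) = -25*98 = -2450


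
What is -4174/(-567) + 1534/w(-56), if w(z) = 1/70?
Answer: 60888634/567 ≈ 1.0739e+5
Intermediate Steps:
w(z) = 1/70
-4174/(-567) + 1534/w(-56) = -4174/(-567) + 1534/(1/70) = -4174*(-1/567) + 1534*70 = 4174/567 + 107380 = 60888634/567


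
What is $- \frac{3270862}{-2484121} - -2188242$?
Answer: $\frac{5435861176144}{2484121} \approx 2.1882 \cdot 10^{6}$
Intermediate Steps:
$- \frac{3270862}{-2484121} - -2188242 = \left(-3270862\right) \left(- \frac{1}{2484121}\right) + 2188242 = \frac{3270862}{2484121} + 2188242 = \frac{5435861176144}{2484121}$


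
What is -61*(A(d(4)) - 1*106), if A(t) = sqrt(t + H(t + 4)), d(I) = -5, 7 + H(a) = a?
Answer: 6466 - 61*I*sqrt(13) ≈ 6466.0 - 219.94*I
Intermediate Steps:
H(a) = -7 + a
A(t) = sqrt(-3 + 2*t) (A(t) = sqrt(t + (-7 + (t + 4))) = sqrt(t + (-7 + (4 + t))) = sqrt(t + (-3 + t)) = sqrt(-3 + 2*t))
-61*(A(d(4)) - 1*106) = -61*(sqrt(-3 + 2*(-5)) - 1*106) = -61*(sqrt(-3 - 10) - 106) = -61*(sqrt(-13) - 106) = -61*(I*sqrt(13) - 106) = -61*(-106 + I*sqrt(13)) = 6466 - 61*I*sqrt(13)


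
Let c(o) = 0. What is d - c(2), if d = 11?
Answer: 11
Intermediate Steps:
d - c(2) = 11 - 1*0 = 11 + 0 = 11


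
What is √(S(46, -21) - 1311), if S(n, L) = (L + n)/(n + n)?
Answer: I*√2773501/46 ≈ 36.204*I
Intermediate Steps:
S(n, L) = (L + n)/(2*n) (S(n, L) = (L + n)/((2*n)) = (L + n)*(1/(2*n)) = (L + n)/(2*n))
√(S(46, -21) - 1311) = √((½)*(-21 + 46)/46 - 1311) = √((½)*(1/46)*25 - 1311) = √(25/92 - 1311) = √(-120587/92) = I*√2773501/46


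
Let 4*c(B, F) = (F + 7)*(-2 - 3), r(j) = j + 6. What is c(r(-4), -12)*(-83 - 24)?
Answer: -2675/4 ≈ -668.75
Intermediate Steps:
r(j) = 6 + j
c(B, F) = -35/4 - 5*F/4 (c(B, F) = ((F + 7)*(-2 - 3))/4 = ((7 + F)*(-5))/4 = (-35 - 5*F)/4 = -35/4 - 5*F/4)
c(r(-4), -12)*(-83 - 24) = (-35/4 - 5/4*(-12))*(-83 - 24) = (-35/4 + 15)*(-107) = (25/4)*(-107) = -2675/4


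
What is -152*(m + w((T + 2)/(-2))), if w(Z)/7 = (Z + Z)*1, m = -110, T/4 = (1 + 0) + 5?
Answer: 44384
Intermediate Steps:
T = 24 (T = 4*((1 + 0) + 5) = 4*(1 + 5) = 4*6 = 24)
w(Z) = 14*Z (w(Z) = 7*((Z + Z)*1) = 7*((2*Z)*1) = 7*(2*Z) = 14*Z)
-152*(m + w((T + 2)/(-2))) = -152*(-110 + 14*((24 + 2)/(-2))) = -152*(-110 + 14*(-½*26)) = -152*(-110 + 14*(-13)) = -152*(-110 - 182) = -152*(-292) = 44384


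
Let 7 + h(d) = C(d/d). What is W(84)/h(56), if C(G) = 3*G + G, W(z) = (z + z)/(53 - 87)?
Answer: 28/17 ≈ 1.6471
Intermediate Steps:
W(z) = -z/17 (W(z) = (2*z)/(-34) = (2*z)*(-1/34) = -z/17)
C(G) = 4*G
h(d) = -3 (h(d) = -7 + 4*(d/d) = -7 + 4*1 = -7 + 4 = -3)
W(84)/h(56) = -1/17*84/(-3) = -84/17*(-1/3) = 28/17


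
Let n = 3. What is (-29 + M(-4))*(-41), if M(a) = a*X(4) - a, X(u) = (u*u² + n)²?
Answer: 737221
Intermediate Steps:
X(u) = (3 + u³)² (X(u) = (u*u² + 3)² = (u³ + 3)² = (3 + u³)²)
M(a) = 4488*a (M(a) = a*(3 + 4³)² - a = a*(3 + 64)² - a = a*67² - a = a*4489 - a = 4489*a - a = 4488*a)
(-29 + M(-4))*(-41) = (-29 + 4488*(-4))*(-41) = (-29 - 17952)*(-41) = -17981*(-41) = 737221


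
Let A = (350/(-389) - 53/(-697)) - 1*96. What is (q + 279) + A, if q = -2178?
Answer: -541133668/271133 ≈ -1995.8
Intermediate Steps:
A = -26252101/271133 (A = (350*(-1/389) - 53*(-1/697)) - 96 = (-350/389 + 53/697) - 96 = -223333/271133 - 96 = -26252101/271133 ≈ -96.824)
(q + 279) + A = (-2178 + 279) - 26252101/271133 = -1899 - 26252101/271133 = -541133668/271133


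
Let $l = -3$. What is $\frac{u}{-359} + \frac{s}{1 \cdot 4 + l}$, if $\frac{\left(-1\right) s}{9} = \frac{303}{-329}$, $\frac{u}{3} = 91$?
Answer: $\frac{889176}{118111} \approx 7.5283$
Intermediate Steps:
$u = 273$ ($u = 3 \cdot 91 = 273$)
$s = \frac{2727}{329}$ ($s = - 9 \frac{303}{-329} = - 9 \cdot 303 \left(- \frac{1}{329}\right) = \left(-9\right) \left(- \frac{303}{329}\right) = \frac{2727}{329} \approx 8.2888$)
$\frac{u}{-359} + \frac{s}{1 \cdot 4 + l} = \frac{273}{-359} + \frac{2727}{329 \left(1 \cdot 4 - 3\right)} = 273 \left(- \frac{1}{359}\right) + \frac{2727}{329 \left(4 - 3\right)} = - \frac{273}{359} + \frac{2727}{329 \cdot 1} = - \frac{273}{359} + \frac{2727}{329} \cdot 1 = - \frac{273}{359} + \frac{2727}{329} = \frac{889176}{118111}$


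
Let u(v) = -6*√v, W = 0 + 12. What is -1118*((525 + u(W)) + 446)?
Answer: -1085578 + 13416*√3 ≈ -1.0623e+6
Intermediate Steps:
W = 12
-1118*((525 + u(W)) + 446) = -1118*((525 - 12*√3) + 446) = -1118*(971 - 12*√3) = -1085578 + 13416*√3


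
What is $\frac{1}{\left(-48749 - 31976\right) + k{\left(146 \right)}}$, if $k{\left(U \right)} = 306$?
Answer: $- \frac{1}{80419} \approx -1.2435 \cdot 10^{-5}$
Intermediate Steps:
$\frac{1}{\left(-48749 - 31976\right) + k{\left(146 \right)}} = \frac{1}{\left(-48749 - 31976\right) + 306} = \frac{1}{-80725 + 306} = \frac{1}{-80419} = - \frac{1}{80419}$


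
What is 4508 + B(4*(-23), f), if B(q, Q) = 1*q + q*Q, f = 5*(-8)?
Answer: 8096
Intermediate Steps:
f = -40
B(q, Q) = q + Q*q
4508 + B(4*(-23), f) = 4508 + (4*(-23))*(1 - 40) = 4508 - 92*(-39) = 4508 + 3588 = 8096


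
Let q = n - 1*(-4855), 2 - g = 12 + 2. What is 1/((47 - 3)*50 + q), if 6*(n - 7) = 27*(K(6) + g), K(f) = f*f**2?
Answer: 1/7980 ≈ 0.00012531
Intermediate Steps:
g = -12 (g = 2 - (12 + 2) = 2 - 1*14 = 2 - 14 = -12)
K(f) = f**3
n = 925 (n = 7 + (27*(6**3 - 12))/6 = 7 + (27*(216 - 12))/6 = 7 + (27*204)/6 = 7 + (1/6)*5508 = 7 + 918 = 925)
q = 5780 (q = 925 - 1*(-4855) = 925 + 4855 = 5780)
1/((47 - 3)*50 + q) = 1/((47 - 3)*50 + 5780) = 1/(44*50 + 5780) = 1/(2200 + 5780) = 1/7980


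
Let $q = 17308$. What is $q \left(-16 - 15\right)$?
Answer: $-536548$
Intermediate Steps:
$q \left(-16 - 15\right) = 17308 \left(-16 - 15\right) = 17308 \left(-31\right) = -536548$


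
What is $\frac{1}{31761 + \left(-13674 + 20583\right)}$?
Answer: $\frac{1}{38670} \approx 2.586 \cdot 10^{-5}$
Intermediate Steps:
$\frac{1}{31761 + \left(-13674 + 20583\right)} = \frac{1}{31761 + 6909} = \frac{1}{38670}$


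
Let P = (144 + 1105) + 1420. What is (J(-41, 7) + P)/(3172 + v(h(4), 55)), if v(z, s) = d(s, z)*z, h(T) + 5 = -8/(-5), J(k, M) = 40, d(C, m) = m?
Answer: 67725/79589 ≈ 0.85093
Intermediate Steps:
h(T) = -17/5 (h(T) = -5 - 8/(-5) = -5 - 8*(-⅕) = -5 + 8/5 = -17/5)
v(z, s) = z² (v(z, s) = z*z = z²)
P = 2669 (P = 1249 + 1420 = 2669)
(J(-41, 7) + P)/(3172 + v(h(4), 55)) = (40 + 2669)/(3172 + (-17/5)²) = 2709/(3172 + 289/25) = 2709/(79589/25) = 2709*(25/79589) = 67725/79589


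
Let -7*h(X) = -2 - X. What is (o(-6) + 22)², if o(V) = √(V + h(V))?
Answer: (154 + I*√322)²/49 ≈ 477.43 + 112.79*I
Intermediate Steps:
h(X) = 2/7 + X/7 (h(X) = -(-2 - X)/7 = 2/7 + X/7)
o(V) = √(2/7 + 8*V/7) (o(V) = √(V + (2/7 + V/7)) = √(2/7 + 8*V/7))
(o(-6) + 22)² = (√(14 + 56*(-6))/7 + 22)² = (√(14 - 336)/7 + 22)² = (√(-322)/7 + 22)² = ((I*√322)/7 + 22)² = (I*√322/7 + 22)² = (22 + I*√322/7)²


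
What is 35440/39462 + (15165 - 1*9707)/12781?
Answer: 334171118/252181911 ≈ 1.3251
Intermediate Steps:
35440/39462 + (15165 - 1*9707)/12781 = 35440*(1/39462) + (15165 - 9707)*(1/12781) = 17720/19731 + 5458*(1/12781) = 17720/19731 + 5458/12781 = 334171118/252181911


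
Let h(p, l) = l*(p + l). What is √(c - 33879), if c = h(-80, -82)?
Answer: I*√20595 ≈ 143.51*I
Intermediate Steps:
h(p, l) = l*(l + p)
c = 13284 (c = -82*(-82 - 80) = -82*(-162) = 13284)
√(c - 33879) = √(13284 - 33879) = √(-20595) = I*√20595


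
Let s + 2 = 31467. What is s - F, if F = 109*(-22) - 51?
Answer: 33914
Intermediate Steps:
s = 31465 (s = -2 + 31467 = 31465)
F = -2449 (F = -2398 - 51 = -2449)
s - F = 31465 - 1*(-2449) = 31465 + 2449 = 33914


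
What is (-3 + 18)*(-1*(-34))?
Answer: 510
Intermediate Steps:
(-3 + 18)*(-1*(-34)) = 15*34 = 510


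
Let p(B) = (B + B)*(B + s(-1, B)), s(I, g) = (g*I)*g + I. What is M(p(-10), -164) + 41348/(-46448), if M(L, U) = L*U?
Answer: -4227707297/11612 ≈ -3.6408e+5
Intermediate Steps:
s(I, g) = I + I*g² (s(I, g) = (I*g)*g + I = I*g² + I = I + I*g²)
p(B) = 2*B*(-1 + B - B²) (p(B) = (B + B)*(B - (1 + B²)) = (2*B)*(B + (-1 - B²)) = (2*B)*(-1 + B - B²) = 2*B*(-1 + B - B²))
M(p(-10), -164) + 41348/(-46448) = (2*(-10)*(-1 - 10 - 1*(-10)²))*(-164) + 41348/(-46448) = (2*(-10)*(-1 - 10 - 1*100))*(-164) + 41348*(-1/46448) = (2*(-10)*(-1 - 10 - 100))*(-164) - 10337/11612 = (2*(-10)*(-111))*(-164) - 10337/11612 = 2220*(-164) - 10337/11612 = -364080 - 10337/11612 = -4227707297/11612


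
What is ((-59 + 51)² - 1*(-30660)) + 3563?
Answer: 34287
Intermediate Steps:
((-59 + 51)² - 1*(-30660)) + 3563 = ((-8)² + 30660) + 3563 = (64 + 30660) + 3563 = 30724 + 3563 = 34287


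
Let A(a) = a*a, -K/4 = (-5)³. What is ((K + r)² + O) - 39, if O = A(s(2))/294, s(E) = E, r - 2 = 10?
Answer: 38529437/147 ≈ 2.6211e+5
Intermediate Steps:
r = 12 (r = 2 + 10 = 12)
K = 500 (K = -4*(-5)³ = -4*(-125) = 500)
A(a) = a²
O = 2/147 (O = 2²/294 = 4*(1/294) = 2/147 ≈ 0.013605)
((K + r)² + O) - 39 = ((500 + 12)² + 2/147) - 39 = (512² + 2/147) - 39 = (262144 + 2/147) - 39 = 38535170/147 - 39 = 38529437/147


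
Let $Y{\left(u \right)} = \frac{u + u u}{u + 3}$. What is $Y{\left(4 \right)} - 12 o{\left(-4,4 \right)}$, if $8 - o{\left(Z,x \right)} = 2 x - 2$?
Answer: $- \frac{148}{7} \approx -21.143$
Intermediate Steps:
$o{\left(Z,x \right)} = 10 - 2 x$ ($o{\left(Z,x \right)} = 8 - \left(2 x - 2\right) = 8 - \left(-2 + 2 x\right) = 10 - 2 x$)
$Y{\left(u \right)} = \frac{u + u^{2}}{3 + u}$
$Y{\left(4 \right)} - 12 o{\left(-4,4 \right)} = \frac{4 \left(1 + 4\right)}{3 + 4} - 12 \left(10 - 8\right) = 4 \cdot \frac{1}{7} \cdot 5 - 12 \left(10 - 8\right) = 4 \cdot \frac{1}{7} \cdot 5 - 24 = \frac{20}{7} - 24 = - \frac{148}{7}$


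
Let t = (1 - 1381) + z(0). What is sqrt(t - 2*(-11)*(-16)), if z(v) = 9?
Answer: I*sqrt(1723) ≈ 41.509*I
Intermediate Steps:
t = -1371 (t = (1 - 1381) + 9 = -1380 + 9 = -1371)
sqrt(t - 2*(-11)*(-16)) = sqrt(-1371 - 2*(-11)*(-16)) = sqrt(-1371 + 22*(-16)) = sqrt(-1371 - 352) = sqrt(-1723) = I*sqrt(1723)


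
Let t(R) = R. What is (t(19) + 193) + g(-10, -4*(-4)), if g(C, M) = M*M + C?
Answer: 458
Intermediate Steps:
g(C, M) = C + M² (g(C, M) = M² + C = C + M²)
(t(19) + 193) + g(-10, -4*(-4)) = (19 + 193) + (-10 + (-4*(-4))²) = 212 + (-10 + 16²) = 212 + (-10 + 256) = 212 + 246 = 458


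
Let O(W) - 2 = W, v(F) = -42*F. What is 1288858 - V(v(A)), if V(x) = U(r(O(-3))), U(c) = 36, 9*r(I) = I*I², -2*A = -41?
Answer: 1288822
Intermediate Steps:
A = 41/2 (A = -½*(-41) = 41/2 ≈ 20.500)
O(W) = 2 + W
r(I) = I³/9 (r(I) = (I*I²)/9 = I³/9)
V(x) = 36
1288858 - V(v(A)) = 1288858 - 1*36 = 1288858 - 36 = 1288822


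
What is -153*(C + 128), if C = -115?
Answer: -1989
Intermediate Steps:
-153*(C + 128) = -153*(-115 + 128) = -153*13 = -1989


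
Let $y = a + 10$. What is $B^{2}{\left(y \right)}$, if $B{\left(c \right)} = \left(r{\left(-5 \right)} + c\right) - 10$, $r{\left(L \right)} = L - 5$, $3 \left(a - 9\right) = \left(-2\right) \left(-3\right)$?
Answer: $1$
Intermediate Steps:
$a = 11$ ($a = 9 + \frac{\left(-2\right) \left(-3\right)}{3} = 9 + \frac{1}{3} \cdot 6 = 9 + 2 = 11$)
$r{\left(L \right)} = -5 + L$
$y = 21$ ($y = 11 + 10 = 21$)
$B{\left(c \right)} = -20 + c$ ($B{\left(c \right)} = \left(\left(-5 - 5\right) + c\right) - 10 = \left(-10 + c\right) - 10 = -20 + c$)
$B^{2}{\left(y \right)} = \left(-20 + 21\right)^{2} = 1^{2} = 1$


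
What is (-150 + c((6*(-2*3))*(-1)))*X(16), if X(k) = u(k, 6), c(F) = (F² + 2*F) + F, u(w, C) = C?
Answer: 7524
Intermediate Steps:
c(F) = F² + 3*F
X(k) = 6
(-150 + c((6*(-2*3))*(-1)))*X(16) = (-150 + ((6*(-2*3))*(-1))*(3 + (6*(-2*3))*(-1)))*6 = (-150 + ((6*(-6))*(-1))*(3 + (6*(-6))*(-1)))*6 = (-150 + (-36*(-1))*(3 - 36*(-1)))*6 = (-150 + 36*(3 + 36))*6 = (-150 + 36*39)*6 = (-150 + 1404)*6 = 1254*6 = 7524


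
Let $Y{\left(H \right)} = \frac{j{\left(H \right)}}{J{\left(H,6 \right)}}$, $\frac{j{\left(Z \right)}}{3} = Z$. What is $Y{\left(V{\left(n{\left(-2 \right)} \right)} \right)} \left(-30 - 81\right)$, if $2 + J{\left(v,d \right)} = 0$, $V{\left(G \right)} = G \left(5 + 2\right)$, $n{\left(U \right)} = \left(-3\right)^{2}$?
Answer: $\frac{20979}{2} \approx 10490.0$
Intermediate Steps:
$n{\left(U \right)} = 9$
$j{\left(Z \right)} = 3 Z$
$V{\left(G \right)} = 7 G$ ($V{\left(G \right)} = G 7 = 7 G$)
$J{\left(v,d \right)} = -2$ ($J{\left(v,d \right)} = -2 + 0 = -2$)
$Y{\left(H \right)} = - \frac{3 H}{2}$ ($Y{\left(H \right)} = \frac{3 H}{-2} = 3 H \left(- \frac{1}{2}\right) = - \frac{3 H}{2}$)
$Y{\left(V{\left(n{\left(-2 \right)} \right)} \right)} \left(-30 - 81\right) = - \frac{3 \cdot 7 \cdot 9}{2} \left(-30 - 81\right) = \left(- \frac{3}{2}\right) 63 \left(-111\right) = \left(- \frac{189}{2}\right) \left(-111\right) = \frac{20979}{2}$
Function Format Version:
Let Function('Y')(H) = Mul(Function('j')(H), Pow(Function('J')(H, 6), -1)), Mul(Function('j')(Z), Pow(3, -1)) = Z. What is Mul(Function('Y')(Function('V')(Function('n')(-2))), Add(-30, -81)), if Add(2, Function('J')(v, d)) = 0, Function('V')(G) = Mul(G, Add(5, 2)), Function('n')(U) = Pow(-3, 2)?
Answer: Rational(20979, 2) ≈ 10490.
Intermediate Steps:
Function('n')(U) = 9
Function('j')(Z) = Mul(3, Z)
Function('V')(G) = Mul(7, G) (Function('V')(G) = Mul(G, 7) = Mul(7, G))
Function('J')(v, d) = -2 (Function('J')(v, d) = Add(-2, 0) = -2)
Function('Y')(H) = Mul(Rational(-3, 2), H) (Function('Y')(H) = Mul(Mul(3, H), Pow(-2, -1)) = Mul(Mul(3, H), Rational(-1, 2)) = Mul(Rational(-3, 2), H))
Mul(Function('Y')(Function('V')(Function('n')(-2))), Add(-30, -81)) = Mul(Mul(Rational(-3, 2), Mul(7, 9)), Add(-30, -81)) = Mul(Mul(Rational(-3, 2), 63), -111) = Mul(Rational(-189, 2), -111) = Rational(20979, 2)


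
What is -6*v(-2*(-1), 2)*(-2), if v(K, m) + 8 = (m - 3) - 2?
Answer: -132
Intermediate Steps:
v(K, m) = -13 + m (v(K, m) = -8 + ((m - 3) - 2) = -8 + ((-3 + m) - 2) = -8 + (-5 + m) = -13 + m)
-6*v(-2*(-1), 2)*(-2) = -6*(-13 + 2)*(-2) = -6*(-11)*(-2) = 66*(-2) = -132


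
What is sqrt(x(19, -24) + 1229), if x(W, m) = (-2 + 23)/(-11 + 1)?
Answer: sqrt(122690)/10 ≈ 35.027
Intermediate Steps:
x(W, m) = -21/10 (x(W, m) = 21/(-10) = 21*(-1/10) = -21/10)
sqrt(x(19, -24) + 1229) = sqrt(-21/10 + 1229) = sqrt(12269/10) = sqrt(122690)/10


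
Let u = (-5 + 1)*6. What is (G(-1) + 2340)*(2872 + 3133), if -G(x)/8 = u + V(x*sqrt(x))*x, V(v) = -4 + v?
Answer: 15012500 - 48040*I ≈ 1.5012e+7 - 48040.0*I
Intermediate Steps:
u = -24 (u = -4*6 = -24)
G(x) = 192 - 8*x*(-4 + x**(3/2)) (G(x) = -8*(-24 + (-4 + x*sqrt(x))*x) = -8*(-24 + (-4 + x**(3/2))*x) = -8*(-24 + x*(-4 + x**(3/2))) = 192 - 8*x*(-4 + x**(3/2)))
(G(-1) + 2340)*(2872 + 3133) = ((192 - 8*(-1)*(-4 + (-1)**(3/2))) + 2340)*(2872 + 3133) = ((192 - 8*(-1)*(-4 - I)) + 2340)*6005 = ((192 + (-32 - 8*I)) + 2340)*6005 = ((160 - 8*I) + 2340)*6005 = (2500 - 8*I)*6005 = 15012500 - 48040*I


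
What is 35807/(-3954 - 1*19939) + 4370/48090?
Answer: -161754622/114901437 ≈ -1.4078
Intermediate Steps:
35807/(-3954 - 1*19939) + 4370/48090 = 35807/(-3954 - 19939) + 4370*(1/48090) = 35807/(-23893) + 437/4809 = 35807*(-1/23893) + 437/4809 = -35807/23893 + 437/4809 = -161754622/114901437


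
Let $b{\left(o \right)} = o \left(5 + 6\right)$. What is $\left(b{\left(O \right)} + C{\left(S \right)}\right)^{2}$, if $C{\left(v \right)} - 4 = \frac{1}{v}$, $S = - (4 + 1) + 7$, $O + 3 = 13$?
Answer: $\frac{52441}{4} \approx 13110.0$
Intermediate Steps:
$O = 10$ ($O = -3 + 13 = 10$)
$S = 2$ ($S = \left(-1\right) 5 + 7 = -5 + 7 = 2$)
$b{\left(o \right)} = 11 o$ ($b{\left(o \right)} = o 11 = 11 o$)
$C{\left(v \right)} = 4 + \frac{1}{v}$
$\left(b{\left(O \right)} + C{\left(S \right)}\right)^{2} = \left(11 \cdot 10 + \left(4 + \frac{1}{2}\right)\right)^{2} = \left(110 + \left(4 + \frac{1}{2}\right)\right)^{2} = \left(110 + \frac{9}{2}\right)^{2} = \left(\frac{229}{2}\right)^{2} = \frac{52441}{4}$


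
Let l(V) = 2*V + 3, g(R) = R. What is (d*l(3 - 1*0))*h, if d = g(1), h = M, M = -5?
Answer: -45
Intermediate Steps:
h = -5
l(V) = 3 + 2*V
d = 1
(d*l(3 - 1*0))*h = (1*(3 + 2*(3 - 1*0)))*(-5) = (1*(3 + 2*(3 + 0)))*(-5) = (1*(3 + 2*3))*(-5) = (1*(3 + 6))*(-5) = (1*9)*(-5) = 9*(-5) = -45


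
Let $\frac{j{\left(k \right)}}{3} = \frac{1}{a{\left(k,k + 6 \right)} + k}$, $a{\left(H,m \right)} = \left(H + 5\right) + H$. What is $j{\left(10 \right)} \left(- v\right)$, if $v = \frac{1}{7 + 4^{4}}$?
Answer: $- \frac{3}{9205} \approx -0.00032591$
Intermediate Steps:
$a{\left(H,m \right)} = 5 + 2 H$ ($a{\left(H,m \right)} = \left(5 + H\right) + H = 5 + 2 H$)
$j{\left(k \right)} = \frac{3}{5 + 3 k}$ ($j{\left(k \right)} = \frac{3}{\left(5 + 2 k\right) + k} = \frac{3}{5 + 3 k}$)
$v = \frac{1}{263}$ ($v = \frac{1}{7 + 256} = \frac{1}{263} \approx 0.0038023$)
$j{\left(10 \right)} \left(- v\right) = \frac{3}{5 + 3 \cdot 10} \left(\left(-1\right) \frac{1}{263}\right) = \frac{3}{5 + 30} \left(- \frac{1}{263}\right) = \frac{3}{35} \left(- \frac{1}{263}\right) = - \frac{3}{9205}$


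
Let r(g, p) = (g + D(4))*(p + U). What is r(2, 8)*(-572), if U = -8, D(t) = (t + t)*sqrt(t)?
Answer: 0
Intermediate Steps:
D(t) = 2*t**(3/2) (D(t) = (2*t)*sqrt(t) = 2*t**(3/2))
r(g, p) = (-8 + p)*(16 + g) (r(g, p) = (g + 2*4**(3/2))*(p - 8) = (g + 2*8)*(-8 + p) = (g + 16)*(-8 + p) = (16 + g)*(-8 + p) = (-8 + p)*(16 + g))
r(2, 8)*(-572) = (-128 - 8*2 + 16*8 + 2*8)*(-572) = (-128 - 16 + 128 + 16)*(-572) = 0*(-572) = 0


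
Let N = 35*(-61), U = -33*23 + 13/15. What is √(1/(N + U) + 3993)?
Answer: √7520014687782/43397 ≈ 63.190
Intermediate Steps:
U = -11372/15 (U = -759 + 13*(1/15) = -759 + 13/15 = -11372/15 ≈ -758.13)
N = -2135
√(1/(N + U) + 3993) = √(1/(-2135 - 11372/15) + 3993) = √(1/(-43397/15) + 3993) = √(-15/43397 + 3993) = √(173284206/43397) = √7520014687782/43397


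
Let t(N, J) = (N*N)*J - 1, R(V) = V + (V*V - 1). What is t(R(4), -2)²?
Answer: 522729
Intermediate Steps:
R(V) = -1 + V + V² (R(V) = V + (V² - 1) = V + (-1 + V²) = -1 + V + V²)
t(N, J) = -1 + J*N² (t(N, J) = N²*J - 1 = J*N² - 1 = -1 + J*N²)
t(R(4), -2)² = (-1 - 2*(-1 + 4 + 4²)²)² = (-1 - 2*(-1 + 4 + 16)²)² = (-1 - 2*19²)² = (-1 - 2*361)² = (-1 - 722)² = (-723)² = 522729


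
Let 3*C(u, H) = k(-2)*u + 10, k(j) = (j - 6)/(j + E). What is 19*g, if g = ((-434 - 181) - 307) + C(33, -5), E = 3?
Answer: -57380/3 ≈ -19127.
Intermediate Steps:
k(j) = (-6 + j)/(3 + j) (k(j) = (j - 6)/(j + 3) = (-6 + j)/(3 + j))
C(u, H) = 10/3 - 8*u/3 (C(u, H) = (((-6 - 2)/(3 - 2))*u + 10)/3 = ((-8/1)*u + 10)/3 = ((1*(-8))*u + 10)/3 = (-8*u + 10)/3 = (10 - 8*u)/3 = 10/3 - 8*u/3)
g = -3020/3 (g = ((-434 - 181) - 307) + (10/3 - 8/3*33) = (-615 - 307) + (10/3 - 88) = -922 - 254/3 = -3020/3 ≈ -1006.7)
19*g = 19*(-3020/3) = -57380/3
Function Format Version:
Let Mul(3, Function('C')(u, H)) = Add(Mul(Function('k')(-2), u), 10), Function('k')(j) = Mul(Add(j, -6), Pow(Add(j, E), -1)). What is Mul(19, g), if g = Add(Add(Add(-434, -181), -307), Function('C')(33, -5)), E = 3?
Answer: Rational(-57380, 3) ≈ -19127.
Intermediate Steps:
Function('k')(j) = Mul(Pow(Add(3, j), -1), Add(-6, j)) (Function('k')(j) = Mul(Add(j, -6), Pow(Add(j, 3), -1)) = Mul(Add(-6, j), Pow(Add(3, j), -1)) = Mul(Pow(Add(3, j), -1), Add(-6, j)))
Function('C')(u, H) = Add(Rational(10, 3), Mul(Rational(-8, 3), u)) (Function('C')(u, H) = Mul(Rational(1, 3), Add(Mul(Mul(Pow(Add(3, -2), -1), Add(-6, -2)), u), 10)) = Mul(Rational(1, 3), Add(Mul(Mul(Pow(1, -1), -8), u), 10)) = Mul(Rational(1, 3), Add(Mul(Mul(1, -8), u), 10)) = Mul(Rational(1, 3), Add(Mul(-8, u), 10)) = Mul(Rational(1, 3), Add(10, Mul(-8, u))) = Add(Rational(10, 3), Mul(Rational(-8, 3), u)))
g = Rational(-3020, 3) (g = Add(Add(Add(-434, -181), -307), Add(Rational(10, 3), Mul(Rational(-8, 3), 33))) = Add(Add(-615, -307), Add(Rational(10, 3), -88)) = Add(-922, Rational(-254, 3)) = Rational(-3020, 3) ≈ -1006.7)
Mul(19, g) = Mul(19, Rational(-3020, 3)) = Rational(-57380, 3)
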